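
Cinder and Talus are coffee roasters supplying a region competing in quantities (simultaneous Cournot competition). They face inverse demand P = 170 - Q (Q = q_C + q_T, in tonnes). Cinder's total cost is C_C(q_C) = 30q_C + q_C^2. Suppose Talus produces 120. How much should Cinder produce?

5

With the rival's output fixed at 120, Cinder's profit is π_C = (170 - 120 - q_C)q_C - (30q_C + q_C²) = (50 - q_C)q_C - (30q_C + q_C²).
∂π_C/∂q_C = 20 - 4q_C = 0, so q_C = 5.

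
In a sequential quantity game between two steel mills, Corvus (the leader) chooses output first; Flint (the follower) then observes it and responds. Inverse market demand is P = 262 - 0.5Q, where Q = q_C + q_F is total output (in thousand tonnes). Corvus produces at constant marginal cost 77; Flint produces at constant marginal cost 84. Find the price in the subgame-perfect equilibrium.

The follower Flint best-responds to any q_C: π_F = (262 - 0.5Q)q_F - 84q_F.
Setting the follower's marginal profit to zero, 178 - (1/2)q_C - q_F = 0, i.e. q_F = (178 - (1/2)q_C).
Corvus substitutes q_F(q_C) into its own profit: π_C = q_C(262 - (1/2)q_C - (178 - (1/2)q_C)/2) - 77q_C = (173 - (1/4)q_C)q_C - 77q_C.
The leader's first-order condition 96 - (1/2)q_C = 0 yields q_C = 192.
Then q_F = (178 - (1/2)·192) = 82.
Total output Q = 274, so price P = 262 - (1/2)·274 = 125.

125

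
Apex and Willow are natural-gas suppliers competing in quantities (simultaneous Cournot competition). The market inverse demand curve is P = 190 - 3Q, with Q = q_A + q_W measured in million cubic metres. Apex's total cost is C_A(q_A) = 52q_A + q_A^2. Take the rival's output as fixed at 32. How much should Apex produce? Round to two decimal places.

5.25

With the rival's output fixed at 32, Apex's profit is π_A = (190 - 3·32 - 3q_A)q_A - (52q_A + q_A²) = (94 - 3q_A)q_A - (52q_A + q_A²).
∂π_A/∂q_A = 42 - 8q_A = 0, so q_A = 21/4.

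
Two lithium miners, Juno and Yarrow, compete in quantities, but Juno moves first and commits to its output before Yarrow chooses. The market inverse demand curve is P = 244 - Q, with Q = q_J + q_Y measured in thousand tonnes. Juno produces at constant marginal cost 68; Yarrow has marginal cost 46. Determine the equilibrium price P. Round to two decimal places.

The follower Yarrow best-responds to any q_J: π_Y = (244 - Q)q_Y - 46q_Y.
Setting the follower's marginal profit to zero, 198 - q_J - 2q_Y = 0, i.e. q_Y = (198 - q_J)/2.
The leader anticipates this reaction. Substituting into P = 244 - Q gives P = 145 - (1/2)q_J, so π_J = (145 - (1/2)q_J)q_J - 68q_J.
The leader's first-order condition 77 - q_J = 0 yields q_J = 77.
Then q_Y = (198 - 77)/2 = 121/2.
Total output Q = 275/2, so price P = 244 - 275/2 = 213/2.

106.50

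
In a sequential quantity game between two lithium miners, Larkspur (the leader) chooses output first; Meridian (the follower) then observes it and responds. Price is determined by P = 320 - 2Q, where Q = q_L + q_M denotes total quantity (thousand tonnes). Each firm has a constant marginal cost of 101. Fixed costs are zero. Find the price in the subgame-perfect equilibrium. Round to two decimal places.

155.75

Solve by backward induction. Given q_L, the follower Meridian maximises π_M = (320 - 2q_L - 2q_M)q_M - 101q_M.
Setting the follower's marginal profit to zero, 219 - 2q_L - 4q_M = 0, i.e. q_M = (219 - 2q_L)/4.
Larkspur substitutes q_M(q_L) into its own profit: π_L = q_L(320 - 2q_L - (219 - 2q_L)/2) - 101q_L = (421/2 - q_L)q_L - 101q_L.
Maximising: ∂π_L/∂q_L = 219/2 - 2q_L = 0, giving q_L = 219/4.
Then q_M = (219 - 2·(219/4))/4 = 219/8.
Total output Q = 657/8, so price P = 320 - 2·(657/8) = 623/4.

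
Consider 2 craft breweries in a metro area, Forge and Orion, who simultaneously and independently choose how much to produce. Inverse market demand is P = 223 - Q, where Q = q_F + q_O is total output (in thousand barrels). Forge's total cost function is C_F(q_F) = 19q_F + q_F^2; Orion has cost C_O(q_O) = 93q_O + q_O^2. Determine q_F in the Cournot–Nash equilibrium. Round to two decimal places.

Forge's profit: π_F = (223 - Q)q_F - (19q_F + q_F²). Setting ∂π_F/∂q_F = 0: 204 - 4q_F - (q_O) = 0.
Orion's first-order condition: 130 - 4q_O - (q_F) = 0.
Rearranging gives the reaction functions q_F = (204 - q_O)/4 and q_O = (130 - q_F)/4.
Substituting one into the other gives q_F = 686/15 and q_O = 316/15.

45.73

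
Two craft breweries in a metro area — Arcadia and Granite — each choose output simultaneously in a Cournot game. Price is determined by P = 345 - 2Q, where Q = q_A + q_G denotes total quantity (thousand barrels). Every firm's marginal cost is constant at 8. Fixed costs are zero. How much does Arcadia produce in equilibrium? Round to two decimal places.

56.17

Each firm earns π_i = (345 - 2Q)q_i - 8q_i.
Setting ∂π_i/∂q_i = 0 with rivals' quantities fixed: 337 - 4q_i - 2q_j = 0.
By symmetry each firm produces the same amount; substituting q_j = q_i yields q_i = 337/6.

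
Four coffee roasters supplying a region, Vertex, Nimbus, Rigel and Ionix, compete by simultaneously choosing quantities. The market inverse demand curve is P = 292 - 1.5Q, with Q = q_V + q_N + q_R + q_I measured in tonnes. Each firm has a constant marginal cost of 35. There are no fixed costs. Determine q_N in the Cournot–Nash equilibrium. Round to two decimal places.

Each firm earns π_i = (292 - 1.5Q)q_i - 35q_i.
First-order condition (treating rivals' output as given): 257 - 3q_i - (3/2)·Σ_{j≠i} q_j = 0.
By symmetry each firm produces the same amount; substituting Σ_{j≠i} q_j = 3q_i yields q_i = 257/(15/2) = 514/15.

34.27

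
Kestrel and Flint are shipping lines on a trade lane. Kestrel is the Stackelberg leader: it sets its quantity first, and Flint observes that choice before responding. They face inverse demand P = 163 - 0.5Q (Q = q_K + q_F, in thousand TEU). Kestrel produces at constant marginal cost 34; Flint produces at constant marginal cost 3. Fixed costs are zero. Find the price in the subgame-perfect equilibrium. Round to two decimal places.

58.50

The follower Flint best-responds to any q_K: π_F = (163 - 0.5Q)q_F - 3q_F.
Setting the follower's marginal profit to zero, 160 - (1/2)q_K - q_F = 0, i.e. q_F = (160 - (1/2)q_K).
The leader anticipates this reaction. Substituting into P = 163 - 0.5Q gives P = 83 - (1/4)q_K, so π_K = (83 - (1/4)q_K)q_K - 34q_K.
Maximising: ∂π_K/∂q_K = 49 - (1/2)q_K = 0, giving q_K = 98.
Then q_F = (160 - (1/2)·98) = 111.
Total output Q = 209, so price P = 163 - (1/2)·209 = 117/2.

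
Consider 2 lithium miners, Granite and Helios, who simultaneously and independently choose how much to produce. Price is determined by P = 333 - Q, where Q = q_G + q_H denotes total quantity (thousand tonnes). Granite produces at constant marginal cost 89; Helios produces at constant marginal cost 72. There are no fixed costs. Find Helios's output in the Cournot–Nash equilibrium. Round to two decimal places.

92.67

Granite's profit: π_G = (333 - Q)q_G - (89q_G). Setting ∂π_G/∂q_G = 0: 244 - 2q_G - (q_H) = 0.
Helios's profit: π_H = (333 - Q)q_H - (72q_H). Setting ∂π_H/∂q_H = 0: 261 - 2q_H - (q_G) = 0.
Rearranging gives the reaction functions q_G = (244 - q_H)/2 and q_H = (261 - q_G)/2.
Substituting one into the other gives q_G = 227/3 and q_H = 278/3.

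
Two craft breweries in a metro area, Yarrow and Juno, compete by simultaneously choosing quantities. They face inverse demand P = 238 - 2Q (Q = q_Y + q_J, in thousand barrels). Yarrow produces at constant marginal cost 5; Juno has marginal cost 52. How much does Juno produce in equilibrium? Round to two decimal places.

23.17

Yarrow's profit: π_Y = (238 - 2Q)q_Y - (5q_Y). Setting ∂π_Y/∂q_Y = 0: 233 - 4q_Y - 2(q_J) = 0.
Juno's first-order condition: 186 - 4q_J - 2(q_Y) = 0.
So q_Y = (233 - 2q_J)/4 and q_J = (186 - 2q_Y)/4.
Substituting one into the other gives q_Y = 140/3 and q_J = 139/6.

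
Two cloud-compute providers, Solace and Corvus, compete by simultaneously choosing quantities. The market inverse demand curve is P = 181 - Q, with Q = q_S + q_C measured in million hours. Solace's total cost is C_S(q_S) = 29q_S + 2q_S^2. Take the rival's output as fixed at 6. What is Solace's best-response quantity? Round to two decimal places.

With the rival's output fixed at 6, Solace's profit is π_S = (181 - 6 - q_S)q_S - (29q_S + 2q_S²) = (175 - q_S)q_S - (29q_S + 2q_S²).
∂π_S/∂q_S = 146 - 6q_S = 0, so q_S = 73/3.

24.33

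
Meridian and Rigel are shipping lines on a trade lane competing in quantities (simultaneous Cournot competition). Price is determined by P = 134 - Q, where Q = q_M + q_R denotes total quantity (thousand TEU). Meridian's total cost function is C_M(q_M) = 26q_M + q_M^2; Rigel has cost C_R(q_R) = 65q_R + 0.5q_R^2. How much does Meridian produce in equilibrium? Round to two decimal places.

Meridian's profit: π_M = (134 - Q)q_M - (26q_M + q_M²). Setting ∂π_M/∂q_M = 0: 108 - 4q_M - (q_R) = 0.
Rigel's first-order condition: 69 - 3q_R - (q_M) = 0.
So q_M = (108 - q_R)/4 and q_R = (69 - q_M)/3.
Solving the pair: q_M = 255/11, q_R = 168/11.

23.18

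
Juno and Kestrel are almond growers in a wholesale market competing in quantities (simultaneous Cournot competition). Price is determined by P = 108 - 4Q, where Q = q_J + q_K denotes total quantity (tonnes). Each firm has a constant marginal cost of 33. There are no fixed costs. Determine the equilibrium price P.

Each firm earns π_i = (108 - 4Q)q_i - 33q_i.
Setting ∂π_i/∂q_i = 0 with rivals' quantities fixed: 75 - 8q_i - 4q_j = 0.
By symmetry each firm produces the same amount; substituting q_j = q_i yields q_i = 75/12 = 25/4.
Total output Q = 25/2, so price P = 108 - 4·(25/2) = 58.

58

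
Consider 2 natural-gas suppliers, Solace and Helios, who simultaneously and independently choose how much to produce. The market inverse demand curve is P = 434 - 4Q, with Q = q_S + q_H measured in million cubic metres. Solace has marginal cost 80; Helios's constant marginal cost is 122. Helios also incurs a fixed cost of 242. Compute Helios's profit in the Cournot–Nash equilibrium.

Solace's profit: π_S = (434 - 4Q)q_S - (80q_S). Setting ∂π_S/∂q_S = 0: 354 - 8q_S - 4(q_H) = 0.
Helios's profit: π_H = (434 - 4Q)q_H - (122q_H). Setting ∂π_H/∂q_H = 0: 312 - 8q_H - 4(q_S) = 0.
So q_S = (354 - 4q_H)/8 and q_H = (312 - 4q_S)/8.
Substituting one into the other gives q_S = 33 and q_H = 45/2.
Price P = 434 - 4·(111/2) = 212.
Helios's profit: (212 - 122)·(45/2) - 242 = 1783.

1783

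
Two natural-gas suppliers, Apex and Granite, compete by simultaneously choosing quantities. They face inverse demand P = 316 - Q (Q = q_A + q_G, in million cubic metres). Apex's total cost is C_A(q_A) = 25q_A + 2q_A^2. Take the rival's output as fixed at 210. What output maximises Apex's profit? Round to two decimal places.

With the rival's output fixed at 210, Apex's profit is π_A = (316 - 210 - q_A)q_A - (25q_A + 2q_A²) = (106 - q_A)q_A - (25q_A + 2q_A²).
∂π_A/∂q_A = 81 - 6q_A = 0, so q_A = 27/2.

13.50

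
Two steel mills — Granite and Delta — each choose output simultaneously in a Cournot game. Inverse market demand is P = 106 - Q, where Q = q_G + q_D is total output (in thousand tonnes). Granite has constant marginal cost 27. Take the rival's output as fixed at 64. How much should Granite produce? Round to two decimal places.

With the rival's output fixed at 64, Granite's profit is π_G = (106 - 64 - q_G)q_G - (27q_G) = (42 - q_G)q_G - (27q_G).
∂π_G/∂q_G = 15 - 2q_G = 0, so q_G = 15/2.

7.50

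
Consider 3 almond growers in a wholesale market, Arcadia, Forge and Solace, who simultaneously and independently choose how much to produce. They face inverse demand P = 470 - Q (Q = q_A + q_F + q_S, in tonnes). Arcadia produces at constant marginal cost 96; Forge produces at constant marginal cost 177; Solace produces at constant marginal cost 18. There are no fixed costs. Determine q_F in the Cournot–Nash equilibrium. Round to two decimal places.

Arcadia's profit: π_A = (470 - Q)q_A - (96q_A). Setting ∂π_A/∂q_A = 0: 374 - 2q_A - (q_F + q_S) = 0.
Forge's first-order condition: 293 - 2q_F - (q_A + q_S) = 0.
Solace's profit: π_S = (470 - Q)q_S - (18q_S). Setting ∂π_S/∂q_S = 0: 452 - 2q_S - (q_A + q_F) = 0.
Summing all 3 equations gives 1119 − 4Q = 0, hence Q = 1119/4.
Back-substituting: q_A = (374 − 1119/4) = 377/4, q_F = (293 − 1119/4) = 53/4, q_S = (452 − 1119/4) = 689/4.

13.25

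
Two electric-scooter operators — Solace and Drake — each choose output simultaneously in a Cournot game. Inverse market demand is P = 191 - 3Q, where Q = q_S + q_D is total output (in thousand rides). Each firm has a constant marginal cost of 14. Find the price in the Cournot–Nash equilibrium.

73

A representative firm's profit is π_i = q_i(191 - 3Q) - 14q_i.
First-order condition (treating rivals' output as given): 177 - 6q_i - 3q_j = 0.
With identical firms every q_j equals q_i, so q_j = q_i and 177 = 9q_i, giving q_i = 59/3.
Total output Q = 118/3, so price P = 191 - 3·(118/3) = 73.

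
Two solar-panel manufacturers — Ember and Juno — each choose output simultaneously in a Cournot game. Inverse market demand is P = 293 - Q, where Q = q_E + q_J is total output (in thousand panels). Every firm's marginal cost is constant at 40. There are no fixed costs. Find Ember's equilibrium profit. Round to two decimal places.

7112.11

A representative firm's profit is π_i = q_i(293 - Q) - 40q_i.
Setting ∂π_i/∂q_i = 0 with rivals' quantities fixed: 253 - 2q_i - q_j = 0.
With identical firms every q_j equals q_i, so q_j = q_i and 253 = 3q_i, giving q_i = 253/3.
Price P = 293 - 506/3 = 373/3.
Ember's profit: (373/3 - 40)·(253/3) = 7112.1111.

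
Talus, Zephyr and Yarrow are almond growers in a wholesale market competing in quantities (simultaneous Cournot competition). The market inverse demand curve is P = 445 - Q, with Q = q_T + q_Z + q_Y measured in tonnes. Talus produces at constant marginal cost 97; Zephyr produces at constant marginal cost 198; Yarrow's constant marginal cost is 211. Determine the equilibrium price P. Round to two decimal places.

237.75

Talus's profit: π_T = (445 - Q)q_T - (97q_T). Setting ∂π_T/∂q_T = 0: 348 - 2q_T - (q_Z + q_Y) = 0.
Zephyr's first-order condition: 247 - 2q_Z - (q_T + q_Y) = 0.
Yarrow's first-order condition: 234 - 2q_Y - (q_T + q_Z) = 0.
Adding the 3 conditions: 829 − 2Q − 2Q = 0, i.e. Q = 829/4.
Back-substituting: q_T = (348 − 829/4) = 563/4, q_Z = (247 − 829/4) = 159/4, q_Y = (234 − 829/4) = 107/4.
Total output Q = 829/4, so price P = 445 - 829/4 = 951/4.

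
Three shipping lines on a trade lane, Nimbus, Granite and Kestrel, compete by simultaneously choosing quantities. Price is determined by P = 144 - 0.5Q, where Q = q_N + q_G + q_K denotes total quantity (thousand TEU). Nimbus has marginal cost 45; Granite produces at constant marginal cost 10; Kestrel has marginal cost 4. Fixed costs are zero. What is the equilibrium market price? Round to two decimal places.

Nimbus's profit: π_N = (144 - 0.5Q)q_N - (45q_N). Setting ∂π_N/∂q_N = 0: 99 - q_N - (1/2)(q_G + q_K) = 0.
Granite's first-order condition: 134 - q_G - (1/2)(q_N + q_K) = 0.
Kestrel's first-order condition: 140 - q_K - (1/2)(q_N + q_G) = 0.
Summing all 3 equations gives 373 − 2Q = 0, hence Q = 373/2.
Back-substituting: q_N = (99 − 373/4)/(1/2) = 23/2, q_G = (134 − 373/4)/(1/2) = 163/2, q_K = (140 − 373/4)/(1/2) = 187/2.
Total output Q = 373/2, so price P = 144 - (1/2)·(373/2) = 203/4.

50.75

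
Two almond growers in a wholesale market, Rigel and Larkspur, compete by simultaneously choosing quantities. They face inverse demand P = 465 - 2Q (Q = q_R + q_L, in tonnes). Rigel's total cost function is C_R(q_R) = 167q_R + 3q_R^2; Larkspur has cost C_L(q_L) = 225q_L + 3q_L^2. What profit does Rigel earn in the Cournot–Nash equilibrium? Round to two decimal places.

Rigel's profit: π_R = (465 - 2Q)q_R - (167q_R + 3q_R²). Setting ∂π_R/∂q_R = 0: 298 - 10q_R - 2(q_L) = 0.
Larkspur's profit: π_L = (465 - 2Q)q_L - (225q_L + 3q_L²). Setting ∂π_L/∂q_L = 0: 240 - 10q_L - 2(q_R) = 0.
Rearranging gives the reaction functions q_R = (298 - 2q_L)/10 and q_L = (240 - 2q_R)/10.
Solving the pair: q_R = 625/24, q_L = 451/24.
Price P = 465 - 2·(269/6) = 1126/3.
Rigel's profit: (1126/3)·(625/24) - 167·(625/24) - 3(625/24)² = 3390.8420.

3390.84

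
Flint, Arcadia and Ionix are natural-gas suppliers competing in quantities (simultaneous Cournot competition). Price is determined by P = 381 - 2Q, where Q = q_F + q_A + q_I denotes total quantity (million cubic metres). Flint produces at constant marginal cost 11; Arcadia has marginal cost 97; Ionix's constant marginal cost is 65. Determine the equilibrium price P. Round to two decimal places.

Flint's profit: π_F = (381 - 2Q)q_F - (11q_F). Setting ∂π_F/∂q_F = 0: 370 - 4q_F - 2(q_A + q_I) = 0.
Arcadia's first-order condition: 284 - 4q_A - 2(q_F + q_I) = 0.
Ionix's first-order condition: 316 - 4q_I - 2(q_F + q_A) = 0.
Adding the 3 first-order conditions: 970 − 8Q = 0, so Q = 485/4.
Back-substituting: q_F = (370 − 485/2)/2 = 255/4, q_A = (284 − 485/2)/2 = 83/4, q_I = (316 − 485/2)/2 = 147/4.
Total output Q = 485/4, so price P = 381 - 2·(485/4) = 277/2.

138.50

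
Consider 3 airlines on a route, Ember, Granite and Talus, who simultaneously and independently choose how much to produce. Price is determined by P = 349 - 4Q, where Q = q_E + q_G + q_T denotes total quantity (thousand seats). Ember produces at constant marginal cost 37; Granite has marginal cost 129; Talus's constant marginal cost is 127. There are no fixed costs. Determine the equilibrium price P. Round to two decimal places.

Ember's profit: π_E = (349 - 4Q)q_E - (37q_E). Setting ∂π_E/∂q_E = 0: 312 - 8q_E - 4(q_G + q_T) = 0.
Granite's profit: π_G = (349 - 4Q)q_G - (129q_G). Setting ∂π_G/∂q_G = 0: 220 - 8q_G - 4(q_E + q_T) = 0.
Talus's first-order condition: 222 - 8q_T - 4(q_E + q_G) = 0.
Adding the 3 conditions: 754 − 8Q − 8Q = 0, i.e. Q = 377/8.
Back-substituting: q_E = (312 − 377/2)/4 = 247/8, q_G = (220 − 377/2)/4 = 63/8, q_T = (222 − 377/2)/4 = 67/8.
Total output Q = 377/8, so price P = 349 - 4·(377/8) = 321/2.

160.50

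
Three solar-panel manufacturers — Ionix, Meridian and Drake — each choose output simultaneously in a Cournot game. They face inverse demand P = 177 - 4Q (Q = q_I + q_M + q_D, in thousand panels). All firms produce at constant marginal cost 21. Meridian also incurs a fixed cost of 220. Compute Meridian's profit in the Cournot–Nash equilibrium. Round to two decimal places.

160.25

A representative firm's profit is π_i = q_i(177 - 4Q) - 21q_i.
First-order condition (treating rivals' output as given): 156 - 8q_i - 4·Σ_{j≠i} q_j = 0.
With identical firms every q_j equals q_i, so Σ_{j≠i} q_j = 2q_i and 156 = 16q_i, giving q_i = 39/4.
Price P = 177 - 4·(117/4) = 60.
Meridian's profit: (60 - 21)·(39/4) - 220 = 641/4.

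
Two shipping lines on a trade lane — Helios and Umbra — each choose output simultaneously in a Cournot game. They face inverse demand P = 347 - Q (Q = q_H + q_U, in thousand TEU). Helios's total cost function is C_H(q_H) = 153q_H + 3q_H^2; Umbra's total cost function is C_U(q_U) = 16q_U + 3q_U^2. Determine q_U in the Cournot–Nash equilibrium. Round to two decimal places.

Helios's profit: π_H = (347 - Q)q_H - (153q_H + 3q_H²). Setting ∂π_H/∂q_H = 0: 194 - 8q_H - (q_U) = 0.
Umbra's profit: π_U = (347 - Q)q_U - (16q_U + 3q_U²). Setting ∂π_U/∂q_U = 0: 331 - 8q_U - (q_H) = 0.
Best responses: q_H = (194 - q_U)/8, q_U = (331 - q_H)/8.
Solving the pair: q_H = 407/21, q_U = 818/21.

38.95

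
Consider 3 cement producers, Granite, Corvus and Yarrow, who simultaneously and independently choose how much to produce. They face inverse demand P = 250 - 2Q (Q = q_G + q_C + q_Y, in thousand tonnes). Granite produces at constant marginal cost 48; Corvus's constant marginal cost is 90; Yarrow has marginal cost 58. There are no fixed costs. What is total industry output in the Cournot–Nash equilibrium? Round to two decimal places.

69.25

Granite's profit: π_G = (250 - 2Q)q_G - (48q_G). Setting ∂π_G/∂q_G = 0: 202 - 4q_G - 2(q_C + q_Y) = 0.
Corvus's first-order condition: 160 - 4q_C - 2(q_G + q_Y) = 0.
Yarrow's first-order condition: 192 - 4q_Y - 2(q_G + q_C) = 0.
Adding the 3 first-order conditions: 554 − 8Q = 0, so Q = 277/4.
Back-substituting: q_G = (202 − 277/2)/2 = 127/4, q_C = (160 − 277/2)/2 = 43/4, q_Y = (192 − 277/2)/2 = 107/4.
Total output Q = 127/4 + 43/4 + 107/4 = 277/4.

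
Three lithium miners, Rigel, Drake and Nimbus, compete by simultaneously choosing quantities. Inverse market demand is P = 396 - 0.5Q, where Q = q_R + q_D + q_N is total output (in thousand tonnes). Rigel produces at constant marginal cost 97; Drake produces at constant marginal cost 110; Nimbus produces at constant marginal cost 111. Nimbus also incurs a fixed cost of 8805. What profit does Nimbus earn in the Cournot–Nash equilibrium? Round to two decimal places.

Rigel's profit: π_R = (396 - 0.5Q)q_R - (97q_R). Setting ∂π_R/∂q_R = 0: 299 - q_R - (1/2)(q_D + q_N) = 0.
Drake's first-order condition: 286 - q_D - (1/2)(q_R + q_N) = 0.
Nimbus's profit: π_N = (396 - 0.5Q)q_N - (111q_N). Setting ∂π_N/∂q_N = 0: 285 - q_N - (1/2)(q_R + q_D) = 0.
Adding the 3 conditions: 870 − Q − Q = 0, i.e. Q = 435.
Back-substituting: q_R = (299 − 435/2)/(1/2) = 163, q_D = (286 − 435/2)/(1/2) = 137, q_N = (285 − 435/2)/(1/2) = 135.
Price P = 396 - (1/2)·435 = 357/2.
Nimbus's profit: (357/2 - 111)·135 - 8805 = 615/2.

307.50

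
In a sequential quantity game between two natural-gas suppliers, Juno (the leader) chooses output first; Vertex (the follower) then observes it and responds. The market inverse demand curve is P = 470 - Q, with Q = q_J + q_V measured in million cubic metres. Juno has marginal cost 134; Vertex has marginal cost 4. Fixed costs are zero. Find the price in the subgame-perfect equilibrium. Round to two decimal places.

185.50

Solve by backward induction. Given q_J, the follower Vertex maximises π_V = (470 - q_J - q_V)q_V - 4q_V.
∂π_V/∂q_V = 466 - q_J - 2q_V = 0 gives the reaction function q_V = (466 - q_J)/2.
Juno substitutes q_V(q_J) into its own profit: π_J = q_J(470 - q_J - (466 - q_J)/2) - 134q_J = (237 - (1/2)q_J)q_J - 134q_J.
Leader FOC: 103 - q_J = 0, so q_J = 103.
Then q_V = (466 - 103)/2 = 363/2.
Total output Q = 569/2, so price P = 470 - 569/2 = 371/2.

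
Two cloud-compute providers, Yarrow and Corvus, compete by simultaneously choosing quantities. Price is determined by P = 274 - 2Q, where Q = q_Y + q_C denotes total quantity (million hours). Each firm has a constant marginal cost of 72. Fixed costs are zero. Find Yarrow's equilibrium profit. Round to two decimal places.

Each firm earns π_i = (274 - 2Q)q_i - 72q_i.
Setting ∂π_i/∂q_i = 0 with rivals' quantities fixed: 202 - 4q_i - 2q_j = 0.
With identical firms every q_j equals q_i, so q_j = q_i and 202 = 6q_i, giving q_i = 101/3.
Price P = 274 - 2·(202/3) = 418/3.
Yarrow's profit: (418/3 - 72)·(101/3) = 2266.8889.

2266.89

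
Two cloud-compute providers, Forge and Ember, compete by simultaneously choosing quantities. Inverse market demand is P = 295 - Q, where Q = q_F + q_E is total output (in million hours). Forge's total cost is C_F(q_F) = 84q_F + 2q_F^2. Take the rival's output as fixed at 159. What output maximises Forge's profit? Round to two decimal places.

With the rival's output fixed at 159, Forge's profit is π_F = (295 - 159 - q_F)q_F - (84q_F + 2q_F²) = (136 - q_F)q_F - (84q_F + 2q_F²).
∂π_F/∂q_F = 52 - 6q_F = 0, so q_F = 26/3.

8.67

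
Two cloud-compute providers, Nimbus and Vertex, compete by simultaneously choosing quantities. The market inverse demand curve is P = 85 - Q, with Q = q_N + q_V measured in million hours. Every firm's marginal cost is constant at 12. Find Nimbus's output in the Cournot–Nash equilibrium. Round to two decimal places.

A representative firm's profit is π_i = q_i(85 - Q) - 12q_i.
First-order condition (treating rivals' output as given): 73 - 2q_i - q_j = 0.
With identical firms every q_j equals q_i, so q_j = q_i and 73 = 3q_i, giving q_i = 73/3.

24.33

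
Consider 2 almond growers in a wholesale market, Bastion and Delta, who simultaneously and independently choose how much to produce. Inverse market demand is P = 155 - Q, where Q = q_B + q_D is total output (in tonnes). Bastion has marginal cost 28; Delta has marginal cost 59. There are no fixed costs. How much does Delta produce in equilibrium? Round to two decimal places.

21.67

Bastion's profit: π_B = (155 - Q)q_B - (28q_B). Setting ∂π_B/∂q_B = 0: 127 - 2q_B - (q_D) = 0.
Delta's first-order condition: 96 - 2q_D - (q_B) = 0.
So q_B = (127 - q_D)/2 and q_D = (96 - q_B)/2.
Substituting one into the other gives q_B = 158/3 and q_D = 65/3.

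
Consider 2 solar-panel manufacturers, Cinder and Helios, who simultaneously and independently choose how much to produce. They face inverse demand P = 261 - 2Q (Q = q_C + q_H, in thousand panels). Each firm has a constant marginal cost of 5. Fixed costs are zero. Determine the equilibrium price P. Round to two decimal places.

90.33

A representative firm's profit is π_i = q_i(261 - 2Q) - 5q_i.
First-order condition (treating rivals' output as given): 256 - 4q_i - 2q_j = 0.
By symmetry each firm produces the same amount; substituting q_j = q_i yields q_i = 256/6 = 128/3.
Total output Q = 256/3, so price P = 261 - 2·(256/3) = 271/3.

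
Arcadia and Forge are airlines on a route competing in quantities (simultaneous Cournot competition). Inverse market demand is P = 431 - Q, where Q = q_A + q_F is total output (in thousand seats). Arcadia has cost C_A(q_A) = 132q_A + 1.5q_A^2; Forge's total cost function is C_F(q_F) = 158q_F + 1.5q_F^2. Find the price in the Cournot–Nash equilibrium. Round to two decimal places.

Arcadia's profit: π_A = (431 - Q)q_A - (132q_A + (3/2)q_A²). Setting ∂π_A/∂q_A = 0: 299 - 5q_A - (q_F) = 0.
Forge's first-order condition: 273 - 5q_F - (q_A) = 0.
Rearranging gives the reaction functions q_A = (299 - q_F)/5 and q_F = (273 - q_A)/5.
Substituting one into the other gives q_A = 611/12 and q_F = 533/12.
Total output Q = 286/3, so price P = 431 - 286/3 = 1007/3.

335.67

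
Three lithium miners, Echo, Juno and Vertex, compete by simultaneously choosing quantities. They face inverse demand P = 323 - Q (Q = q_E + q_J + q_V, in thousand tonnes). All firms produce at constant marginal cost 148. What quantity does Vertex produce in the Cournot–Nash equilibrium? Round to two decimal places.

A representative firm's profit is π_i = q_i(323 - Q) - 148q_i.
First-order condition (treating rivals' output as given): 175 - 2q_i - Σ_{j≠i} q_j = 0.
By symmetry each firm produces the same amount; substituting Σ_{j≠i} q_j = 2q_i yields q_i = 175/4.

43.75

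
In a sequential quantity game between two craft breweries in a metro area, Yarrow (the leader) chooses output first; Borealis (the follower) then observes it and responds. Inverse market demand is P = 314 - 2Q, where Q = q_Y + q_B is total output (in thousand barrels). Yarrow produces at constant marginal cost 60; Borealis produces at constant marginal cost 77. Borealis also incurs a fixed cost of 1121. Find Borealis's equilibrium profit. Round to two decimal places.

The follower Borealis best-responds to any q_Y: π_B = (314 - 2Q)q_B - 77q_B.
∂π_B/∂q_B = 237 - 2q_Y - 4q_B = 0 gives the reaction function q_B = (237 - 2q_Y)/4.
The leader anticipates this reaction. Substituting into P = 314 - 2Q gives P = 391/2 - q_Y, so π_Y = (391/2 - q_Y)q_Y - 60q_Y.
Maximising: ∂π_Y/∂q_Y = 271/2 - 2q_Y = 0, giving q_Y = 271/4.
Then q_B = (237 - 2·(271/4))/4 = 203/8.
Price P = 314 - 2·(745/8) = 511/4.
Borealis's profit: (511/4 - 77)·(203/8) - 1121 = 166.7813.

166.78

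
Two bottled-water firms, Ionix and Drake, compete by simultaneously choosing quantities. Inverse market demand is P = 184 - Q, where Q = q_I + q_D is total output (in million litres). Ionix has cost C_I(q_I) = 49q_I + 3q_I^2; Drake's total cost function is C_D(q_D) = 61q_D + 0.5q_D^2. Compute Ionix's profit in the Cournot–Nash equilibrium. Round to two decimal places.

601.32

Ionix's profit: π_I = (184 - Q)q_I - (49q_I + 3q_I²). Setting ∂π_I/∂q_I = 0: 135 - 8q_I - (q_D) = 0.
Drake's first-order condition: 123 - 3q_D - (q_I) = 0.
Best responses: q_I = (135 - q_D)/8, q_D = (123 - q_I)/3.
Solving the pair: q_I = 282/23, q_D = 849/23.
Price P = 184 - 1131/23 = 134.8261.
Ionix's profit: 134.8261·(282/23) - 49·(282/23) - 3(282/23)² = 601.3157.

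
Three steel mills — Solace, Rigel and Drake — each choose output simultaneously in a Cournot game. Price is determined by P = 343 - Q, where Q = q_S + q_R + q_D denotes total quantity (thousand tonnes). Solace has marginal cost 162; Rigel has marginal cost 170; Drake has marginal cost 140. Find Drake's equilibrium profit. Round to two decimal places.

Solace's profit: π_S = (343 - Q)q_S - (162q_S). Setting ∂π_S/∂q_S = 0: 181 - 2q_S - (q_R + q_D) = 0.
Rigel's profit: π_R = (343 - Q)q_R - (170q_R). Setting ∂π_R/∂q_R = 0: 173 - 2q_R - (q_S + q_D) = 0.
Drake's first-order condition: 203 - 2q_D - (q_S + q_R) = 0.
Adding the 3 conditions: 557 − 2Q − 2Q = 0, i.e. Q = 557/4.
Back-substituting: q_S = (181 − 557/4) = 167/4, q_R = (173 − 557/4) = 135/4, q_D = (203 − 557/4) = 255/4.
Price P = 343 - 557/4 = 815/4.
Drake's profit: (815/4 - 140)·(255/4) = 4064.0625.

4064.06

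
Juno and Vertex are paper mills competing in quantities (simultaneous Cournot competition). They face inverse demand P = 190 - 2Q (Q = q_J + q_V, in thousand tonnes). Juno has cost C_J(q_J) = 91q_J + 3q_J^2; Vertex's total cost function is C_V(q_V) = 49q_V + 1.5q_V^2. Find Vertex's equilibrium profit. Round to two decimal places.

1180.28

Juno's profit: π_J = (190 - 2Q)q_J - (91q_J + 3q_J²). Setting ∂π_J/∂q_J = 0: 99 - 10q_J - 2(q_V) = 0.
Vertex's profit: π_V = (190 - 2Q)q_V - (49q_V + (3/2)q_V²). Setting ∂π_V/∂q_V = 0: 141 - 7q_V - 2(q_J) = 0.
So q_J = (99 - 2q_V)/10 and q_V = (141 - 2q_J)/7.
Solving the pair: q_J = 137/22, q_V = 202/11.
Price P = 190 - 2·(541/22) = 1549/11.
Vertex's profit: (1549/11)·(202/11) - 49·(202/11) - (3/2)(202/11)² = 1180.2810.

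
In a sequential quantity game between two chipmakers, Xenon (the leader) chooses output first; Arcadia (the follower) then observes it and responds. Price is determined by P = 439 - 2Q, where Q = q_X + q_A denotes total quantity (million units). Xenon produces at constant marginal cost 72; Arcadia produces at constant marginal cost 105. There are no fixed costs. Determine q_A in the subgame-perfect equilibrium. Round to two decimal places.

33.50

The follower Arcadia best-responds to any q_X: π_A = (439 - 2Q)q_A - 105q_A.
Follower FOC: 334 - 2q_X - 4q_A = 0, so q_A(q_X) = (334 - 2q_X)/4.
The leader anticipates this reaction. Substituting into P = 439 - 2Q gives P = 272 - q_X, so π_X = (272 - q_X)q_X - 72q_X.
The leader's first-order condition 200 - 2q_X = 0 yields q_X = 100.
Then q_A = (334 - 2·100)/4 = 67/2.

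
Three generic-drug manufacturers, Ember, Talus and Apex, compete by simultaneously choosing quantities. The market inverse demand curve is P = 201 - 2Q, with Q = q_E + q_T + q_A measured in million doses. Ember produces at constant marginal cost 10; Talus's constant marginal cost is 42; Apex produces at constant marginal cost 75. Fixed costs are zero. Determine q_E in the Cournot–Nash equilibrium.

36

Ember's profit: π_E = (201 - 2Q)q_E - (10q_E). Setting ∂π_E/∂q_E = 0: 191 - 4q_E - 2(q_T + q_A) = 0.
Talus's profit: π_T = (201 - 2Q)q_T - (42q_T). Setting ∂π_T/∂q_T = 0: 159 - 4q_T - 2(q_E + q_A) = 0.
Apex's first-order condition: 126 - 4q_A - 2(q_E + q_T) = 0.
Adding the 3 conditions: 476 − 4Q − 4Q = 0, i.e. Q = 119/2.
Back-substituting: q_E = (191 − 119)/2 = 36, q_T = (159 − 119)/2 = 20, q_A = (126 − 119)/2 = 7/2.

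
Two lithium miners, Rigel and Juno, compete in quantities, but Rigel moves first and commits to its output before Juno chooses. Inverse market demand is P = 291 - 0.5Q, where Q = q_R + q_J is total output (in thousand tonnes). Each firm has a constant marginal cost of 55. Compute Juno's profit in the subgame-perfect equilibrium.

6962

Solve by backward induction. Given q_R, the follower Juno maximises π_J = (291 - (1/2)q_R - (1/2)q_J)q_J - 55q_J.
Follower FOC: 236 - (1/2)q_R - q_J = 0, so q_J(q_R) = (236 - (1/2)q_R).
Rigel substitutes q_J(q_R) into its own profit: π_R = q_R(291 - (1/2)q_R - (236 - (1/2)q_R)/2) - 55q_R = (173 - (1/4)q_R)q_R - 55q_R.
The leader's first-order condition 118 - (1/2)q_R = 0 yields q_R = 236.
Then q_J = (236 - (1/2)·236) = 118.
Price P = 291 - (1/2)·354 = 114.
Juno's profit: (114 - 55)·118 = 6962.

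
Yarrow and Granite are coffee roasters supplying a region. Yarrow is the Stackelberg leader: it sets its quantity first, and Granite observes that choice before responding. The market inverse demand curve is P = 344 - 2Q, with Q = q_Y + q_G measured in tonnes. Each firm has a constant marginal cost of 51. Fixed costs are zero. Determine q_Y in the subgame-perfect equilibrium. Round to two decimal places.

73.25

Solve by backward induction. Given q_Y, the follower Granite maximises π_G = (344 - 2q_Y - 2q_G)q_G - 51q_G.
Setting the follower's marginal profit to zero, 293 - 2q_Y - 4q_G = 0, i.e. q_G = (293 - 2q_Y)/4.
Yarrow substitutes q_G(q_Y) into its own profit: π_Y = q_Y(344 - 2q_Y - (293 - 2q_Y)/2) - 51q_Y = (395/2 - q_Y)q_Y - 51q_Y.
The leader's first-order condition 293/2 - 2q_Y = 0 yields q_Y = 293/4.
Then q_G = (293 - 2·(293/4))/4 = 293/8.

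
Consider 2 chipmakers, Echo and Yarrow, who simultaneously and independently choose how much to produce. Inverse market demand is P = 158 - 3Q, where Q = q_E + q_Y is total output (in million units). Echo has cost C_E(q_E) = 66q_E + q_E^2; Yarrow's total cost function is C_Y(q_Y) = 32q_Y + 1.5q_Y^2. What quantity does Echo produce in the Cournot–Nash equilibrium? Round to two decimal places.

7.14

Echo's profit: π_E = (158 - 3Q)q_E - (66q_E + q_E²). Setting ∂π_E/∂q_E = 0: 92 - 8q_E - 3(q_Y) = 0.
Yarrow's first-order condition: 126 - 9q_Y - 3(q_E) = 0.
So q_E = (92 - 3q_Y)/8 and q_Y = (126 - 3q_E)/9.
Substituting one into the other gives q_E = 50/7 and q_Y = 244/21.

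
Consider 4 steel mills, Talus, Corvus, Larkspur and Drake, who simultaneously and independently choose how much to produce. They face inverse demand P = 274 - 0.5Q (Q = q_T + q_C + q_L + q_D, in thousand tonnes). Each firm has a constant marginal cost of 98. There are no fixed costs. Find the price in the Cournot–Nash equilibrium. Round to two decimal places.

A representative firm's profit is π_i = q_i(274 - 0.5Q) - 98q_i.
First-order condition (treating rivals' output as given): 176 - q_i - (1/2)·Σ_{j≠i} q_j = 0.
With identical firms every q_j equals q_i, so Σ_{j≠i} q_j = 3q_i and 176 = (5/2)q_i, giving q_i = 352/5.
Total output Q = 1408/5, so price P = 274 - (1/2)·(1408/5) = 666/5.

133.20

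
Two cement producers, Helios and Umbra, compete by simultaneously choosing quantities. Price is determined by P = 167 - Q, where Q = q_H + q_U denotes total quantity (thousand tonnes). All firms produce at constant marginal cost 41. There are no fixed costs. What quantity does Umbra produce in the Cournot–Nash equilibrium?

42

A representative firm's profit is π_i = q_i(167 - Q) - 41q_i.
Setting ∂π_i/∂q_i = 0 with rivals' quantities fixed: 126 - 2q_i - q_j = 0.
By symmetry each firm produces the same amount; substituting q_j = q_i yields q_i = 126/3 = 42.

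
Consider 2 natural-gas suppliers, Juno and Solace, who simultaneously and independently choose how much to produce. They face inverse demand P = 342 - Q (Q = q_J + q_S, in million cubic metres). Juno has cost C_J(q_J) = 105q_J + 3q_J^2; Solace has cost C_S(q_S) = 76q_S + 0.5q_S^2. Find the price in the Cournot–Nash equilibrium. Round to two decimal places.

Juno's profit: π_J = (342 - Q)q_J - (105q_J + 3q_J²). Setting ∂π_J/∂q_J = 0: 237 - 8q_J - (q_S) = 0.
Solace's first-order condition: 266 - 3q_S - (q_J) = 0.
Rearranging gives the reaction functions q_J = (237 - q_S)/8 and q_S = (266 - q_J)/3.
Solving the pair: q_J = 445/23, q_S = 1891/23.
Total output Q = 101.5652, so price P = 342 - 101.5652 = 240.4348.

240.43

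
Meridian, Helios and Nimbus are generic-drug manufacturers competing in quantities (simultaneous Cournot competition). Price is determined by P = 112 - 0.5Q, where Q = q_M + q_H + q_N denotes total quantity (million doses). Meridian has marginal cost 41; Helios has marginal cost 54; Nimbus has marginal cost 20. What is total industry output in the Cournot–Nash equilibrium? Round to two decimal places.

110.50

Meridian's profit: π_M = (112 - 0.5Q)q_M - (41q_M). Setting ∂π_M/∂q_M = 0: 71 - q_M - (1/2)(q_H + q_N) = 0.
Helios's profit: π_H = (112 - 0.5Q)q_H - (54q_H). Setting ∂π_H/∂q_H = 0: 58 - q_H - (1/2)(q_M + q_N) = 0.
Nimbus's profit: π_N = (112 - 0.5Q)q_N - (20q_N). Setting ∂π_N/∂q_N = 0: 92 - q_N - (1/2)(q_M + q_H) = 0.
Adding the 3 first-order conditions: 221 − 2Q = 0, so Q = 221/2.
Back-substituting: q_M = (71 − 221/4)/(1/2) = 63/2, q_H = (58 − 221/4)/(1/2) = 11/2, q_N = (92 − 221/4)/(1/2) = 147/2.
Total output Q = 63/2 + 11/2 + 147/2 = 221/2.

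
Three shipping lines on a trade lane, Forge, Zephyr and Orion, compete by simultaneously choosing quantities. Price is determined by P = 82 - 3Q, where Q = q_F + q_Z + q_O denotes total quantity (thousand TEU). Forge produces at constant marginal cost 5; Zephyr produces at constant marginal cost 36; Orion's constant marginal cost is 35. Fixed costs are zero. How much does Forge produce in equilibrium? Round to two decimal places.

11.50

Forge's profit: π_F = (82 - 3Q)q_F - (5q_F). Setting ∂π_F/∂q_F = 0: 77 - 6q_F - 3(q_Z + q_O) = 0.
Zephyr's profit: π_Z = (82 - 3Q)q_Z - (36q_Z). Setting ∂π_Z/∂q_Z = 0: 46 - 6q_Z - 3(q_F + q_O) = 0.
Orion's first-order condition: 47 - 6q_O - 3(q_F + q_Z) = 0.
Adding the 3 conditions: 170 − 6Q − 6Q = 0, i.e. Q = 85/6.
Back-substituting: q_F = (77 − 85/2)/3 = 23/2, q_Z = (46 − 85/2)/3 = 7/6, q_O = (47 − 85/2)/3 = 3/2.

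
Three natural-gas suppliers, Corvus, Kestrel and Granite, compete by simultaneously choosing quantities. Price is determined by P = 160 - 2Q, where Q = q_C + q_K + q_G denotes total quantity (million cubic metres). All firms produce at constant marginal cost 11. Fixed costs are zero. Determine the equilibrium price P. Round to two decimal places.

A representative firm's profit is π_i = q_i(160 - 2Q) - 11q_i.
Setting ∂π_i/∂q_i = 0 with rivals' quantities fixed: 149 - 4q_i - 2·Σ_{j≠i} q_j = 0.
By symmetry each firm produces the same amount; substituting Σ_{j≠i} q_j = 2q_i yields q_i = 149/8.
Total output Q = 447/8, so price P = 160 - 2·(447/8) = 193/4.

48.25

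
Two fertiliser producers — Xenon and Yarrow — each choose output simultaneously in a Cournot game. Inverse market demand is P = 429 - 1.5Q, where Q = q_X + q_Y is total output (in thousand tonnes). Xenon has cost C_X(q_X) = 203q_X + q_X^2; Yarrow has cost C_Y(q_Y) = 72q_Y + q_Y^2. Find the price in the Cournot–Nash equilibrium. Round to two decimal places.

294.46

Xenon's profit: π_X = (429 - 1.5Q)q_X - (203q_X + q_X²). Setting ∂π_X/∂q_X = 0: 226 - 5q_X - (3/2)(q_Y) = 0.
Yarrow's profit: π_Y = (429 - 1.5Q)q_Y - (72q_Y + q_Y²). Setting ∂π_Y/∂q_Y = 0: 357 - 5q_Y - (3/2)(q_X) = 0.
Rearranging gives the reaction functions q_X = (226 - (3/2)q_Y)/5 and q_Y = (357 - (3/2)q_X)/5.
Substituting one into the other gives q_X = 26.1319 and q_Y = 63.5604.
Total output Q = 1166/13, so price P = 429 - (3/2)·(1166/13) = 294.4615.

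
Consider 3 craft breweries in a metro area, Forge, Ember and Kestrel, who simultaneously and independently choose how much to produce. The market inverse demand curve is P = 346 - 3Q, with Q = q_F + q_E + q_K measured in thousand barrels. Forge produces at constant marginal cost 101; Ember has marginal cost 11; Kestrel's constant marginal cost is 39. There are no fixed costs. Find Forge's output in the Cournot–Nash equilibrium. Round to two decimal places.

7.75

Forge's profit: π_F = (346 - 3Q)q_F - (101q_F). Setting ∂π_F/∂q_F = 0: 245 - 6q_F - 3(q_E + q_K) = 0.
Ember's profit: π_E = (346 - 3Q)q_E - (11q_E). Setting ∂π_E/∂q_E = 0: 335 - 6q_E - 3(q_F + q_K) = 0.
Kestrel's profit: π_K = (346 - 3Q)q_K - (39q_K). Setting ∂π_K/∂q_K = 0: 307 - 6q_K - 3(q_F + q_E) = 0.
Summing all 3 equations gives 887 − 12Q = 0, hence Q = 887/12.
Back-substituting: q_F = (245 − 887/4)/3 = 31/4, q_E = (335 − 887/4)/3 = 151/4, q_K = (307 − 887/4)/3 = 341/12.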